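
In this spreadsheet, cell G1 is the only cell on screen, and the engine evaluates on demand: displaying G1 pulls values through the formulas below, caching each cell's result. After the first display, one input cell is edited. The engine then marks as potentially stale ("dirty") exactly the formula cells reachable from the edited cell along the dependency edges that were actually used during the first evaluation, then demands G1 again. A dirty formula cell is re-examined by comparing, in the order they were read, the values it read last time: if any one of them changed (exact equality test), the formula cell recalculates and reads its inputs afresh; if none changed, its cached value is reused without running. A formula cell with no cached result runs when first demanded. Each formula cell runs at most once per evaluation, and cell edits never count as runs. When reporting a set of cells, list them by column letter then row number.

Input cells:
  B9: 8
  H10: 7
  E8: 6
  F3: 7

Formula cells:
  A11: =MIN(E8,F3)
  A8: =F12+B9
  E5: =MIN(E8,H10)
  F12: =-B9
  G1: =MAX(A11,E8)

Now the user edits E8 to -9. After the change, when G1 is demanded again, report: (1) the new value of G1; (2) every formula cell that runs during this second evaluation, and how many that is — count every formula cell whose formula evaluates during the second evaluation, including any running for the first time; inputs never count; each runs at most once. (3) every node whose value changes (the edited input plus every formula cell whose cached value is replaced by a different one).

G1 now evaluates to -9.
Run set: A11, G1 (2 run).
Changed values: A11, E8, G1.

Initial pass — values computed on the first demand:
  A11 = MIN(6, 7) = 6
  G1 = MAX(6, 6) = 6

Second demand — change propagation:
  A11: re-runs because E8 6->-9; new result -9.
  G1: re-runs because A11 6->-9; E8 6->-9; new result -9.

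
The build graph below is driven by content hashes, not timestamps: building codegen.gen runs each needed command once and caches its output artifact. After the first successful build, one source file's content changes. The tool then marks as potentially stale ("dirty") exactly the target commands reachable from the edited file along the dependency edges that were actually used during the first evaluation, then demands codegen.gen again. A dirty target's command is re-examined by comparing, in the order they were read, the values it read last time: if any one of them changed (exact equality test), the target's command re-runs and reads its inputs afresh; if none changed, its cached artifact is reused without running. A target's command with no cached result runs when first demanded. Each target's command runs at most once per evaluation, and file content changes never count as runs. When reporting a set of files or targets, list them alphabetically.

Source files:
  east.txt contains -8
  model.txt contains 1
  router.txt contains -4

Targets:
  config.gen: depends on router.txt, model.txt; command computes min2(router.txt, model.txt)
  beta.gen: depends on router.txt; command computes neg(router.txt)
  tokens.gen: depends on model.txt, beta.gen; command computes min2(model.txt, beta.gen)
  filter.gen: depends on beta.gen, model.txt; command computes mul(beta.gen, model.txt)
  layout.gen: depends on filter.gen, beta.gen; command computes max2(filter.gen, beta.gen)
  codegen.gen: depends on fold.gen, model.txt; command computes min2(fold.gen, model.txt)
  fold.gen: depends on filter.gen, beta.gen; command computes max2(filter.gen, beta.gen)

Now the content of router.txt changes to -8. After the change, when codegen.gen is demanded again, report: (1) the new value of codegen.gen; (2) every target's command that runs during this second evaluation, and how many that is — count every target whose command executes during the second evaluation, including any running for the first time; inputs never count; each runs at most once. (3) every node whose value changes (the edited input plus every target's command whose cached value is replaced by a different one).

codegen.gen now evaluates to 1.
Run set: beta.gen, codegen.gen, filter.gen, fold.gen (4 run).
Changed values: beta.gen, filter.gen, fold.gen, router.txt.

Initial pass — values computed on the first demand:
  beta.gen = neg(-4) = 4
  filter.gen = mul(4, 1) = 4
  fold.gen = max2(4, 4) = 4
  codegen.gen = min2(4, 1) = 1

Second demand — change propagation:
  beta.gen: re-runs because router.txt -4->-8; new result 8.
  filter.gen: re-runs because beta.gen 4->8; new result 8.
  fold.gen: re-runs because filter.gen 4->8; beta.gen 4->8; new result 8.
  codegen.gen: re-runs because fold.gen 4->8; new result 1 (unchanged).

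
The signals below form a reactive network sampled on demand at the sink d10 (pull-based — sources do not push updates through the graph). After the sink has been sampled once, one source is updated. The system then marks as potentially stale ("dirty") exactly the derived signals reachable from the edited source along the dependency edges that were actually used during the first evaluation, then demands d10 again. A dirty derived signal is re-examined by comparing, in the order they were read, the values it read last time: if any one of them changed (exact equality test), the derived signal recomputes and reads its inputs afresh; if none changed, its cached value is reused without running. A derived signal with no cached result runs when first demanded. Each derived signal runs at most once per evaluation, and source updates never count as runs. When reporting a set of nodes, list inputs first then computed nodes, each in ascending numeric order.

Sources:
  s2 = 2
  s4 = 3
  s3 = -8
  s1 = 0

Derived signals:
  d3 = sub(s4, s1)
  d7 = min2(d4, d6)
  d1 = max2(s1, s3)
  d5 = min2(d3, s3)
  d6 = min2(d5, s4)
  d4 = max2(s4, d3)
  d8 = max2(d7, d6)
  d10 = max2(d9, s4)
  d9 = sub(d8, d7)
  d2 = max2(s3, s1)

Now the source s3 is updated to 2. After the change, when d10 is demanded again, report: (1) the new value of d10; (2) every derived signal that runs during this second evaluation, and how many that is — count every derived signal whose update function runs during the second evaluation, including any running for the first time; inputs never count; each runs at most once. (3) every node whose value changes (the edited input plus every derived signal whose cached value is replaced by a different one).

d10 now evaluates to 3.
Run set: d5, d6, d7, d8, d9 (5 run).
Changed values: s3, d5, d6, d7, d8.
The important point: d9 recomputes to an identical value, and the output ends up unchanged.

Initial pass — values computed on the first demand:
  d3 = sub(3, 0) = 3
  d4 = max2(3, 3) = 3
  d5 = min2(3, -8) = -8
  d6 = min2(-8, 3) = -8
  d7 = min2(3, -8) = -8
  d8 = max2(-8, -8) = -8
  d9 = sub(-8, -8) = 0
  d10 = max2(0, 3) = 3

Second demand — change propagation:
  d5: re-runs because s3 -8->2; new result 2.
  d6: re-runs because d5 -8->2; new result 2.
  d7: re-runs because d6 -8->2; new result 2.
  d8: re-runs because d7 -8->2; d6 -8->2; new result 2.
  d9: re-runs because d8 -8->2; d7 -8->2; new result 0 (unchanged).
  d10: re-examined; everything it read last time is the same (d9 unchanged, s4 unchanged) — cache 3 kept, no run.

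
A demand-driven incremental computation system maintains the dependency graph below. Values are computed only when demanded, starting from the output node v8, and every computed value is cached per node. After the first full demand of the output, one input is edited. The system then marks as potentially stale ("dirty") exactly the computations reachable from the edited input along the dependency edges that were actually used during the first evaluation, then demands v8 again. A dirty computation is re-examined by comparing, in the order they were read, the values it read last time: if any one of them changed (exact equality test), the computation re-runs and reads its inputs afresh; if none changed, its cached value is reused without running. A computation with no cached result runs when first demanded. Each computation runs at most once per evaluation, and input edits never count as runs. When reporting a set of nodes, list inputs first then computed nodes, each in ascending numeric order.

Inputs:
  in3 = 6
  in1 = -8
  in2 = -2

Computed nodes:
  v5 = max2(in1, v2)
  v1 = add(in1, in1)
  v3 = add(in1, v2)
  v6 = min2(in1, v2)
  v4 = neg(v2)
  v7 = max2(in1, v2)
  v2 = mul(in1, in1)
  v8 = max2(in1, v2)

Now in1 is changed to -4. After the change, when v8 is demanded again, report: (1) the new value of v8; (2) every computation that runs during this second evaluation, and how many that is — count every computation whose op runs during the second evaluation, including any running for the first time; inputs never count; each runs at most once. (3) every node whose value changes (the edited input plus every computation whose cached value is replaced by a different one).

New value of v8: 16.
Computations that run: v2, v8 — 2 in total.
Values that change: in1, v2, v8.

First evaluation (everything demanded from the output):
  v2 = mul(-8, -8) = 64
  v8 = max2(-8, 64) = 64

Propagation after the edit:
  v2: runs — in1 -8->-4; in1 -8->-4; result 16.
  v8: runs — in1 -8->-4; v2 64->16; result 16.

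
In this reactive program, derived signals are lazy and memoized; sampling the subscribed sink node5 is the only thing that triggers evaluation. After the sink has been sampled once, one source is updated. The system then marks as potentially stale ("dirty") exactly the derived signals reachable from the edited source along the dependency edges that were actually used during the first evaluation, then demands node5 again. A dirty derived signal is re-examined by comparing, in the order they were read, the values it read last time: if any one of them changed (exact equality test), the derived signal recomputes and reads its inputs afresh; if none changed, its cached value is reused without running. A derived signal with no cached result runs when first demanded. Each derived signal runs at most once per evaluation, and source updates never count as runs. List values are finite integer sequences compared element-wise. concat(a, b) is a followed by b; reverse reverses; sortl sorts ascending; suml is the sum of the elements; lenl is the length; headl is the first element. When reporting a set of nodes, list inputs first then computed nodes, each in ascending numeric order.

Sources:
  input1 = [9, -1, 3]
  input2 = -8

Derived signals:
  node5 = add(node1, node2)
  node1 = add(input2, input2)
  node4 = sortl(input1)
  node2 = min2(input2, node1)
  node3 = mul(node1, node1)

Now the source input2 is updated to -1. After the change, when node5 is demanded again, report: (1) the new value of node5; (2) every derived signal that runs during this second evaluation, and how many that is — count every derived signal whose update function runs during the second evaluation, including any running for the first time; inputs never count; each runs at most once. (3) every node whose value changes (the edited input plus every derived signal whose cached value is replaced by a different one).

Demanding node5 again yields -4.
3 derived signals run: node1, node2, node5.
The nodes whose values change: input2, node1, node2, node5.

First demand of the output computes:
  node1 = add(-8, -8) = -16
  node2 = min2(-8, -16) = -16
  node5 = add(-16, -16) = -32

After the edit, cleaning proceeds:
  node1: a read changed (input2 -8->-1; input2 -8->-1) — executes, giving -2.
  node2: a read changed (input2 -8->-1; node1 -16->-2) — executes, giving -2.
  node5: a read changed (node1 -16->-2; node2 -16->-2) — executes, giving -4.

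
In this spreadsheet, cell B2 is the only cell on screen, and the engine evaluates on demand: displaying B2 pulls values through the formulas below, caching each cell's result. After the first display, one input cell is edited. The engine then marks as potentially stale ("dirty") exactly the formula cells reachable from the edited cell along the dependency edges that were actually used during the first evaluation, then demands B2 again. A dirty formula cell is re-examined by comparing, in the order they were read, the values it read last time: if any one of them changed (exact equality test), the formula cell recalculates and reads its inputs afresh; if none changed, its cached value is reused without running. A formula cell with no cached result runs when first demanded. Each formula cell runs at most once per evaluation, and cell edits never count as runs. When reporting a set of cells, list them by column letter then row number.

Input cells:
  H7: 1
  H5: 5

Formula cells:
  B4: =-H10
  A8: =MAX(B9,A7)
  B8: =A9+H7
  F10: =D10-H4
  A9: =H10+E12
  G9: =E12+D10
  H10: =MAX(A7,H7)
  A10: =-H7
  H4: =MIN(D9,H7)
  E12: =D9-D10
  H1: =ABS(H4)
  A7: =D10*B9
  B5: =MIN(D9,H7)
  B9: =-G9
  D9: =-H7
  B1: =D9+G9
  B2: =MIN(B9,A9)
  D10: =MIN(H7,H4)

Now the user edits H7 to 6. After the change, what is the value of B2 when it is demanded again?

Initial pass — values computed on the first demand:
  D9 = -(1) = -1
  H4 = MIN(-1, 1) = -1
  D10 = MIN(1, -1) = -1
  E12 = -1 - -1 = 0
  G9 = 0 + -1 = -1
  B9 = -(-1) = 1
  A7 = -1 * 1 = -1
  H10 = MAX(-1, 1) = 1
  A9 = 1 + 0 = 1
  B2 = MIN(1, 1) = 1

Second demand — change propagation:
  D9: re-runs because H7 1->6; new result -6.
  H4: re-runs because D9 -1->-6; H7 1->6; new result -6.
  D10: re-runs because H7 1->6; H4 -1->-6; new result -6.
  E12: re-runs because D9 -1->-6; D10 -1->-6; new result 0 (unchanged).
  G9: re-runs because D10 -1->-6; new result -6.
  B9: re-runs because G9 -1->-6; new result 6.
  A7: re-runs because D10 -1->-6; B9 1->6; new result -36.
  H10: re-runs because A7 -1->-36; H7 1->6; new result 6.
  A9: re-runs because H10 1->6; new result 6.
  B2: re-runs because B9 1->6; A9 1->6; new result 6.

B2 now evaluates to 6.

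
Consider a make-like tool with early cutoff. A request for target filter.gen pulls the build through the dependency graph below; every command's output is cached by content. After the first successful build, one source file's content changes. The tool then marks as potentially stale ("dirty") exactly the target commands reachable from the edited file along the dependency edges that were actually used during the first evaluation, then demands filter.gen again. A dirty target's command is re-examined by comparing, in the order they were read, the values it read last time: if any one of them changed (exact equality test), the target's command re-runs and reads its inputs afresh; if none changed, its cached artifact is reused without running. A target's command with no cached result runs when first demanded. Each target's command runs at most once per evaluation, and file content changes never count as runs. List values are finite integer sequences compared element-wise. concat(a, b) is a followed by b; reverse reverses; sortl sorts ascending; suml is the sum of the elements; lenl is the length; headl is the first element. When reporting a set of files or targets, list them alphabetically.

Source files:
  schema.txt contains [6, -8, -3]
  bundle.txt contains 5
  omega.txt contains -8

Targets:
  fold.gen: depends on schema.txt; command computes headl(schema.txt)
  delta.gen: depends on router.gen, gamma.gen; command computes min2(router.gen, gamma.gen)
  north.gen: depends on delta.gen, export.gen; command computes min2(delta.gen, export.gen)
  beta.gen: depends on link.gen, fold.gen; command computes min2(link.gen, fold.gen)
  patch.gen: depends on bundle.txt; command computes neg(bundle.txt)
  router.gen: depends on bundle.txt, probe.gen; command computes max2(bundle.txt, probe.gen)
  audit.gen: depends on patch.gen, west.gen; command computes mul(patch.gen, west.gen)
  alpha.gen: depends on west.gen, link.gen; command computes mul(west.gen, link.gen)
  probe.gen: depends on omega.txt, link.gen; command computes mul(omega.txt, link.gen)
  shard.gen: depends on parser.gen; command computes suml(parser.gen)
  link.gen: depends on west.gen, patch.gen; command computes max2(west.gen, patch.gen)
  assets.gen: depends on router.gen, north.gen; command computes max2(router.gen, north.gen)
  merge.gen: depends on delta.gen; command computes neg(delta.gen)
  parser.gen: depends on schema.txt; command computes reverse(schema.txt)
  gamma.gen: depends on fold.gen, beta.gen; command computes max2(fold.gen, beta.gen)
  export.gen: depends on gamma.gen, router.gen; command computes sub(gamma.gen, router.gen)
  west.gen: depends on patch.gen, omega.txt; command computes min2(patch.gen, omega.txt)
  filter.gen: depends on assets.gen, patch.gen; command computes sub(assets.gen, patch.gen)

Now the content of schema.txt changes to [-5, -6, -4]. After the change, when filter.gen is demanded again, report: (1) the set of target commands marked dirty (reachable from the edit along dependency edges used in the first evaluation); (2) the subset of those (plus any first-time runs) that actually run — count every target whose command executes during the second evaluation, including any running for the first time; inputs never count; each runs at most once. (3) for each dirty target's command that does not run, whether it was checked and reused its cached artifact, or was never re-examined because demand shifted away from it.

First demand of the output computes:
  fold.gen = headl([6, -8, -3]) = 6
  patch.gen = neg(5) = -5
  west.gen = min2(-5, -8) = -8
  link.gen = max2(-8, -5) = -5
  beta.gen = min2(-5, 6) = -5
  gamma.gen = max2(6, -5) = 6
  probe.gen = mul(-8, -5) = 40
  router.gen = max2(5, 40) = 40
  delta.gen = min2(40, 6) = 6
  export.gen = sub(6, 40) = -34
  north.gen = min2(6, -34) = -34
  assets.gen = max2(40, -34) = 40
  filter.gen = sub(40, -5) = 45

After the edit, cleaning proceeds:
  fold.gen: a read changed (schema.txt [6, -8, -3]->[-5, -6, -4]) — executes, giving -5.
  beta.gen: a read changed (fold.gen 6->-5) — executes, giving -5 — identical to its old value.
  gamma.gen: a read changed (fold.gen 6->-5) — executes, giving -5.
  delta.gen: a read changed (gamma.gen 6->-5) — executes, giving -5.
  export.gen: a read changed (gamma.gen 6->-5) — executes, giving -45.
  north.gen: a read changed (delta.gen 6->-5; export.gen -34->-45) — executes, giving -45.
  assets.gen: a read changed (north.gen -34->-45) — executes, giving 40 — identical to its old value.
  filter.gen: dirty, but its reads are unchanged (assets.gen unchanged, patch.gen unchanged); cached 45 stands.

Note where the cutoff bites: filter.gen is checked, finds nothing changed, and keeps its cache.

The edit dirties: assets.gen, beta.gen, delta.gen, export.gen, filter.gen, fold.gen, gamma.gen, north.gen.
7 target commands run: assets.gen, beta.gen, delta.gen, export.gen, fold.gen, gamma.gen, north.gen.
Cache hits after checking: filter.gen.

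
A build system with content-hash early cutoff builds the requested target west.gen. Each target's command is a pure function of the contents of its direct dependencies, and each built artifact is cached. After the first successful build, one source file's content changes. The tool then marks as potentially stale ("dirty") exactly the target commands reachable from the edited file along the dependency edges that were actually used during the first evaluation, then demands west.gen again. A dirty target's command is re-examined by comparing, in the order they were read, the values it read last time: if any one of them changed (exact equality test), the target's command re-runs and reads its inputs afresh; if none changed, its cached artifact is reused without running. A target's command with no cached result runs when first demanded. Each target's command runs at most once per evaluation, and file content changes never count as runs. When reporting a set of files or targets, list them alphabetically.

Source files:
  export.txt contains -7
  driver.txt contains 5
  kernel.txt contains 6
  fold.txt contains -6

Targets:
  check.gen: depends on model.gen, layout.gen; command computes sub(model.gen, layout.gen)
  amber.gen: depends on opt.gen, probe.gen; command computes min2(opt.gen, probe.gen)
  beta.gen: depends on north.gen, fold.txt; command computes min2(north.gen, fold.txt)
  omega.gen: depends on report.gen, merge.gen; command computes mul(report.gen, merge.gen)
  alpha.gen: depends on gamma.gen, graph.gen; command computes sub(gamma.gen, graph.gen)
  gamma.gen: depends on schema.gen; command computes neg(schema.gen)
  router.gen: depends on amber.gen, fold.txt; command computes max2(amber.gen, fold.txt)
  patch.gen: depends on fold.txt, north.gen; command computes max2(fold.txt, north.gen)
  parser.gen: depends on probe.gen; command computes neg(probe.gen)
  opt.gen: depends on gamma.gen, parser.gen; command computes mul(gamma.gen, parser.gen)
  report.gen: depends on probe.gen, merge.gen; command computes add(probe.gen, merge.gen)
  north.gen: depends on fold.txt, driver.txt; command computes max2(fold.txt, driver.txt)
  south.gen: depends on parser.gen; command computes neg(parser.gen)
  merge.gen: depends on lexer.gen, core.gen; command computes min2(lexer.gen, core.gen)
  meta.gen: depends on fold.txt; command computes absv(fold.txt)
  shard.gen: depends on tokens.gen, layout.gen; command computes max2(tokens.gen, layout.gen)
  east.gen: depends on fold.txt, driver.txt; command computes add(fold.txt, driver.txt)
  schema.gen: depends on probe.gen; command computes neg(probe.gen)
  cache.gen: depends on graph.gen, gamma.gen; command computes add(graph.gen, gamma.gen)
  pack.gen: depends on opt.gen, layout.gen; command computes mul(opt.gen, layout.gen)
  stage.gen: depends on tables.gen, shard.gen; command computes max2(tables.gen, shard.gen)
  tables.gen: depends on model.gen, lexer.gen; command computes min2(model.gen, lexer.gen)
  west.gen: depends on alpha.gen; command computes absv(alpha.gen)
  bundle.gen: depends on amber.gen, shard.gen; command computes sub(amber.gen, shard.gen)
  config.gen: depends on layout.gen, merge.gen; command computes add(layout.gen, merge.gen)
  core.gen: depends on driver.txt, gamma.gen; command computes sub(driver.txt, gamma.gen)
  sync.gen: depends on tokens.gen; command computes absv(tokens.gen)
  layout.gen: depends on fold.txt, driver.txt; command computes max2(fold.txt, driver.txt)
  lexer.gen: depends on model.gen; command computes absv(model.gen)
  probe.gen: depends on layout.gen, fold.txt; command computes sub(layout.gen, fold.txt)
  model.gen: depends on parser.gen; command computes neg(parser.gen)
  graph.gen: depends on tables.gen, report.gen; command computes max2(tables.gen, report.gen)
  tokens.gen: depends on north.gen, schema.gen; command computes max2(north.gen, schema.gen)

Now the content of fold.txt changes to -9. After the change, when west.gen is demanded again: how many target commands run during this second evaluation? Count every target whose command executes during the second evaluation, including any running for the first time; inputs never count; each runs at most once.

Target commands that run: alpha.gen, core.gen, gamma.gen, graph.gen, layout.gen, lexer.gen, merge.gen, model.gen, parser.gen, probe.gen, report.gen, schema.gen, tables.gen — 13 in total.
Key observation: the cutoff stops propagation at west.gen — its inputs' values are unchanged, so it reuses its cache.

First evaluation (everything demanded from the output):
  layout.gen = max2(-6, 5) = 5
  probe.gen = sub(5, -6) = 11
  parser.gen = neg(11) = -11
  model.gen = neg(-11) = 11
  lexer.gen = absv(11) = 11
  schema.gen = neg(11) = -11
  gamma.gen = neg(-11) = 11
  core.gen = sub(5, 11) = -6
  merge.gen = min2(11, -6) = -6
  report.gen = add(11, -6) = 5
  tables.gen = min2(11, 11) = 11
  graph.gen = max2(11, 5) = 11
  alpha.gen = sub(11, 11) = 0
  west.gen = absv(0) = 0

Propagation after the edit:
  layout.gen: runs — fold.txt -6->-9; result 5 (same value as before).
  probe.gen: runs — fold.txt -6->-9; result 14.
  parser.gen: runs — probe.gen 11->14; result -14.
  model.gen: runs — parser.gen -11->-14; result 14.
  lexer.gen: runs — model.gen 11->14; result 14.
  schema.gen: runs — probe.gen 11->14; result -14.
  gamma.gen: runs — schema.gen -11->-14; result 14.
  core.gen: runs — gamma.gen 11->14; result -9.
  merge.gen: runs — lexer.gen 11->14; core.gen -6->-9; result -9.
  report.gen: runs — probe.gen 11->14; merge.gen -6->-9; result 5 (same value as before).
  tables.gen: runs — model.gen 11->14; lexer.gen 11->14; result 14.
  graph.gen: runs — tables.gen 11->14; result 14.
  alpha.gen: runs — gamma.gen 11->14; graph.gen 11->14; result 0 (same value as before).
  west.gen: checked — values it read are unchanged (alpha.gen unchanged); reused cached 0 without running.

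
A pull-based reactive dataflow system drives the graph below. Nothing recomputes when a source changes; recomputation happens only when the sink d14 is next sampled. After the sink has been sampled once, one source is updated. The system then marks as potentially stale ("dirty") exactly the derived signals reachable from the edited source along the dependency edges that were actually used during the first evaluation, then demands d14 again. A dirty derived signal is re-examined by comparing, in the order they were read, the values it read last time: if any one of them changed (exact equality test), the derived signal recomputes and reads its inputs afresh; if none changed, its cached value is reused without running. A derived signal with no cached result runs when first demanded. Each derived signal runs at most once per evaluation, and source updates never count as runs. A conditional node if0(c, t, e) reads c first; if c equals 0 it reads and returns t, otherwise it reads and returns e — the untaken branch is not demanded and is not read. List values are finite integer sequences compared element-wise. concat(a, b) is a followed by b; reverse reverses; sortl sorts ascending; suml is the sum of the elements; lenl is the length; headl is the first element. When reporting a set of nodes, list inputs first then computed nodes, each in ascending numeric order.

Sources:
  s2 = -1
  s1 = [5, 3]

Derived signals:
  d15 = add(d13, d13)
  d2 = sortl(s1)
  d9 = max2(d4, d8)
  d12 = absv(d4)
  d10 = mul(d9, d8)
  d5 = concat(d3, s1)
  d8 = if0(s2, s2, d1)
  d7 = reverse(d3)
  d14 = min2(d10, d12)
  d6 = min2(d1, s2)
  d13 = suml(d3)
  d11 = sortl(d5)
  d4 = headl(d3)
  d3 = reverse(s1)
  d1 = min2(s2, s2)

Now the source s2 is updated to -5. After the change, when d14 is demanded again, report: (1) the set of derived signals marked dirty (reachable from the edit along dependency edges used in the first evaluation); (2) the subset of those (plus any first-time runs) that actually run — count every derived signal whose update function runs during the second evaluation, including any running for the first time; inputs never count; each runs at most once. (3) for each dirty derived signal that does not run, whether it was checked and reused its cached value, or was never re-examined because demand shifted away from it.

First evaluation (everything demanded from the output):
  d1 = min2(-1, -1) = -1
  d3 = reverse([5, 3]) = [3, 5]
  d4 = headl([3, 5]) = 3
  d8 = if0(s2=-1 -> else branch d1) = -1
  d9 = max2(3, -1) = 3
  d10 = mul(3, -1) = -3
  d12 = absv(3) = 3
  d14 = min2(-3, 3) = -3

Propagation after the edit:
  d1: runs — s2 -1->-5; s2 -1->-5; result -5.
  d8: runs — s2 -1->-5; d1 -1->-5; result -5.
  d9: runs — d8 -1->-5; result 3 (same value as before).
  d10: runs — d8 -1->-5; result -15.
  d14: runs — d10 -3->-15; result -15.

Marked dirty: d1, d8, d9, d10, d14.
Derived signals that run: d1, d8, d9, d10, d14 — 5 in total.
Every dirty derived signal ran.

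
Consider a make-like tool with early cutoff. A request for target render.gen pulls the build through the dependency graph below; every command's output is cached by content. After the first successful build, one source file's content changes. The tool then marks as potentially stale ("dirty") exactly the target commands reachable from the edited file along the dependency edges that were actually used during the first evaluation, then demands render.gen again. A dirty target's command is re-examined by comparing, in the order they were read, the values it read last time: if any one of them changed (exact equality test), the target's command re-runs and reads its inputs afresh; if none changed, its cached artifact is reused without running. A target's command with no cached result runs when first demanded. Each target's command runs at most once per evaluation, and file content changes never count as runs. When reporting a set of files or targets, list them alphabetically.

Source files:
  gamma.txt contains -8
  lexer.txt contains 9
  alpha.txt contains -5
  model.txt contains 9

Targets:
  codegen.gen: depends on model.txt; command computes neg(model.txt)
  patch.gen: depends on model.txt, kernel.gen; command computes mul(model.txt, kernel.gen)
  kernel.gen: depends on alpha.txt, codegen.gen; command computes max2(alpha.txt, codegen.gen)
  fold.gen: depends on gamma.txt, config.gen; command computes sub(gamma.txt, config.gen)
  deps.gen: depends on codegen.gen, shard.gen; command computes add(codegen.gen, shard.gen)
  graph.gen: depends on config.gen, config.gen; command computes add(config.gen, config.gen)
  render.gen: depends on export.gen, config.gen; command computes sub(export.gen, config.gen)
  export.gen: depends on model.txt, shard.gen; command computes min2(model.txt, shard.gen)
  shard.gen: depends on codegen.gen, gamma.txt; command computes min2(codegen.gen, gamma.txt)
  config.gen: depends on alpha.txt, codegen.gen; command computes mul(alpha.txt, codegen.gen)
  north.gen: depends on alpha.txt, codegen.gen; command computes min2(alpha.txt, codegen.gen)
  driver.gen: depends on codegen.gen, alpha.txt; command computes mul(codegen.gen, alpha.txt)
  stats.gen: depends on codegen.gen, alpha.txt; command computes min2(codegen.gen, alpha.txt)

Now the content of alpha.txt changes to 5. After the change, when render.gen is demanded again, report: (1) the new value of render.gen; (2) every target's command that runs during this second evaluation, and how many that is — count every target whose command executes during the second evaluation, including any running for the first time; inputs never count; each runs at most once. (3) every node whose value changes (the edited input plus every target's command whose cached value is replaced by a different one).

First demand of the output computes:
  codegen.gen = neg(9) = -9
  config.gen = mul(-5, -9) = 45
  shard.gen = min2(-9, -8) = -9
  export.gen = min2(9, -9) = -9
  render.gen = sub(-9, 45) = -54

After the edit, cleaning proceeds:
  config.gen: a read changed (alpha.txt -5->5) — executes, giving -45.
  render.gen: a read changed (config.gen 45->-45) — executes, giving 36.

Demanding render.gen again yields 36.
2 target commands run: config.gen, render.gen.
The nodes whose values change: alpha.txt, config.gen, render.gen.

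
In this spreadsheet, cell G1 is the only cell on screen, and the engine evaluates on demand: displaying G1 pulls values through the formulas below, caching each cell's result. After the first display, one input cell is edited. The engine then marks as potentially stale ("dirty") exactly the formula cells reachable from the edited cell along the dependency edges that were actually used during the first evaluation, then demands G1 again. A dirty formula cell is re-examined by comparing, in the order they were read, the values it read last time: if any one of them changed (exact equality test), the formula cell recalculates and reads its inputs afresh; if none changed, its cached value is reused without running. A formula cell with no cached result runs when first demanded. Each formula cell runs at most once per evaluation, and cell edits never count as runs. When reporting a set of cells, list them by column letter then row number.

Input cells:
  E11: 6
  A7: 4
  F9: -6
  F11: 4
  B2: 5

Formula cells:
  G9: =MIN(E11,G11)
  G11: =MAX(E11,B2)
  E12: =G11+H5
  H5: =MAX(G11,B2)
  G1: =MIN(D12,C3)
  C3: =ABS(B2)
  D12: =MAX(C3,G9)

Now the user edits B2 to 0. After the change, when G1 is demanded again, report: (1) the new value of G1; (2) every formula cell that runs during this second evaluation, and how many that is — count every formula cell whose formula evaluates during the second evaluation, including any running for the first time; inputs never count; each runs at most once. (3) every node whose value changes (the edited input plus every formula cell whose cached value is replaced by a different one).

Initial pass — values computed on the first demand:
  C3 = ABS(5) = 5
  G11 = MAX(6, 5) = 6
  G9 = MIN(6, 6) = 6
  D12 = MAX(5, 6) = 6
  G1 = MIN(6, 5) = 5

Second demand — change propagation:
  C3: re-runs because B2 5->0; new result 0.
  G11: re-runs because B2 5->0; new result 6 (unchanged).
  G9: re-examined; everything it read last time is the same (E11 unchanged, G11 unchanged) — cache 6 kept, no run.
  D12: re-runs because C3 5->0; new result 6 (unchanged).
  G1: re-runs because C3 5->0; new result 0.

The important point: at G9 every value read last time is unchanged, so the dirty flag clears without a run.

G1 now evaluates to 0.
Run set: C3, D12, G1, G11 (4 run).
Changed values: B2, C3, G1.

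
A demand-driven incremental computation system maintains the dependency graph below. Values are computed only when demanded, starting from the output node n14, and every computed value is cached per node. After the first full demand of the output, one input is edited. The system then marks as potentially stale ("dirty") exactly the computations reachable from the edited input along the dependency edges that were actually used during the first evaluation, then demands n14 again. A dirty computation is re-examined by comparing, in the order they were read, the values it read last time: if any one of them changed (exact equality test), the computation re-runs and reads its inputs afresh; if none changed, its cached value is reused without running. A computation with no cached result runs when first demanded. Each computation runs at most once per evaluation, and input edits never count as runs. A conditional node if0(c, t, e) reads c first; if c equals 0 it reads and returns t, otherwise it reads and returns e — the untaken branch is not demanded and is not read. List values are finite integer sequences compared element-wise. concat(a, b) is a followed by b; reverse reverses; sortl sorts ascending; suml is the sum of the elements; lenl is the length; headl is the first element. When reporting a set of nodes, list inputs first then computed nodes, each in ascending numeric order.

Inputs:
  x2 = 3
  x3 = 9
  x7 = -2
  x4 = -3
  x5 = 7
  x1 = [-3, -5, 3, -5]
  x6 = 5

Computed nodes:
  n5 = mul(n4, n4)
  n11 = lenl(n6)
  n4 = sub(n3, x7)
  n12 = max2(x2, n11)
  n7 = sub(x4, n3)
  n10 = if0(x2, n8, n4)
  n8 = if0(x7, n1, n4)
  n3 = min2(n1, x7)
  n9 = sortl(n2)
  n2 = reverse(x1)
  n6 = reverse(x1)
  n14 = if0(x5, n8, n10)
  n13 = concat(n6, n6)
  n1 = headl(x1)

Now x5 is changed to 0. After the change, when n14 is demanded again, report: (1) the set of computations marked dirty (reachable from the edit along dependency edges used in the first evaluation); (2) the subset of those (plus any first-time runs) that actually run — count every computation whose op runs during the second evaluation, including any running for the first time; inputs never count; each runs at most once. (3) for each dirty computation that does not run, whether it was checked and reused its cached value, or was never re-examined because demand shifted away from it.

First evaluation (everything demanded from the output):
  n1 = headl([-3, -5, 3, -5]) = -3
  n3 = min2(-3, -2) = -3
  n4 = sub(-3, -2) = -1
  n10 = if0(x2=3 -> else branch n4) = -1
  n14 = if0(x5=7 -> else branch n10) = -1

Propagation after the edit:
  n8: demanded for the first time — runs, produces -1.
  n14: runs — x5 7->0; result -1 (same value as before).

Key observation: a condition flipped, so demand reaches new nodes — n8 runs for the first time.

Marked dirty: n14.
Computations that run: n8, n14 — 2 in total.
Every dirty computation ran.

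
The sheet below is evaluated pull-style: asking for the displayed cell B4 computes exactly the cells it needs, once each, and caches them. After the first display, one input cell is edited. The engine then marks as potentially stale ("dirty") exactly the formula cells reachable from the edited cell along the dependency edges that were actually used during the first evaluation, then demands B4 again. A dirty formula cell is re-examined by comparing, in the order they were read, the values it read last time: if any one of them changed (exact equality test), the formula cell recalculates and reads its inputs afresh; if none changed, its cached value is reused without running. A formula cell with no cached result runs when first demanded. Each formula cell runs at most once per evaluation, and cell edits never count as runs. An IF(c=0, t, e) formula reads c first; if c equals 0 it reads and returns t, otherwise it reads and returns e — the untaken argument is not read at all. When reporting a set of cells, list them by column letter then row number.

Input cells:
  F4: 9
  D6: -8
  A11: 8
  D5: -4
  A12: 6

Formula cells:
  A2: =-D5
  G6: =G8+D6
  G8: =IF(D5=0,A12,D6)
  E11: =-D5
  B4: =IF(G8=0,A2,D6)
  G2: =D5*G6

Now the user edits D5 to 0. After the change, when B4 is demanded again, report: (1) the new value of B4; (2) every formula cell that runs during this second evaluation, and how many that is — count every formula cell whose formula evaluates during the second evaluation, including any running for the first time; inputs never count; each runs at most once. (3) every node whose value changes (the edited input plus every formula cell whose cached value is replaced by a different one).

First demand of the output computes:
  G8 = IF(D5=0: D5=-4 -> else branch D6) = -8
  B4 = IF(G8=0: G8=-8 -> else branch D6) = -8

After the edit, cleaning proceeds:
  G8: a read changed (D5 -4->0) — executes, giving 6.
  B4: a read changed (G8 -8->6) — executes, giving -8 — identical to its old value.

Demanding B4 again yields -8.
2 formula cells run: B4, G8.
The nodes whose values change: D5, G8.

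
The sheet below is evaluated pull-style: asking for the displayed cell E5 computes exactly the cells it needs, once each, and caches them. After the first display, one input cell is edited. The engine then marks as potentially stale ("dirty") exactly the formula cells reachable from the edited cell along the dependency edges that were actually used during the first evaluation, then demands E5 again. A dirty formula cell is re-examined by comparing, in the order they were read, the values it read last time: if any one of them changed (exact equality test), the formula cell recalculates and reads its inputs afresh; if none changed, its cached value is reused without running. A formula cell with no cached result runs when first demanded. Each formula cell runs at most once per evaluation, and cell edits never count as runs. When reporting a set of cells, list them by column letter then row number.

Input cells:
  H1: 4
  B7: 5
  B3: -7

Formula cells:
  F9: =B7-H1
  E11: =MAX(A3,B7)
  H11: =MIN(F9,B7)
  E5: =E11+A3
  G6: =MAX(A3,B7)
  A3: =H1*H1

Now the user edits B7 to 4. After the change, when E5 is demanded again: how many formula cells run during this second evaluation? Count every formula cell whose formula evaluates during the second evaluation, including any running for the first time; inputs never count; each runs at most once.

First demand of the output computes:
  A3 = 4 * 4 = 16
  E11 = MAX(16, 5) = 16
  E5 = 16 + 16 = 32

After the edit, cleaning proceeds:
  E11: a read changed (B7 5->4) — executes, giving 16 — identical to its old value.
  E5: dirty, but its reads are unchanged (E11 unchanged, A3 unchanged); cached 32 stands.

Note the absorption at E11: it re-runs yet its value is the same, leaving the output's value untouched.

1 formula cells run: E11.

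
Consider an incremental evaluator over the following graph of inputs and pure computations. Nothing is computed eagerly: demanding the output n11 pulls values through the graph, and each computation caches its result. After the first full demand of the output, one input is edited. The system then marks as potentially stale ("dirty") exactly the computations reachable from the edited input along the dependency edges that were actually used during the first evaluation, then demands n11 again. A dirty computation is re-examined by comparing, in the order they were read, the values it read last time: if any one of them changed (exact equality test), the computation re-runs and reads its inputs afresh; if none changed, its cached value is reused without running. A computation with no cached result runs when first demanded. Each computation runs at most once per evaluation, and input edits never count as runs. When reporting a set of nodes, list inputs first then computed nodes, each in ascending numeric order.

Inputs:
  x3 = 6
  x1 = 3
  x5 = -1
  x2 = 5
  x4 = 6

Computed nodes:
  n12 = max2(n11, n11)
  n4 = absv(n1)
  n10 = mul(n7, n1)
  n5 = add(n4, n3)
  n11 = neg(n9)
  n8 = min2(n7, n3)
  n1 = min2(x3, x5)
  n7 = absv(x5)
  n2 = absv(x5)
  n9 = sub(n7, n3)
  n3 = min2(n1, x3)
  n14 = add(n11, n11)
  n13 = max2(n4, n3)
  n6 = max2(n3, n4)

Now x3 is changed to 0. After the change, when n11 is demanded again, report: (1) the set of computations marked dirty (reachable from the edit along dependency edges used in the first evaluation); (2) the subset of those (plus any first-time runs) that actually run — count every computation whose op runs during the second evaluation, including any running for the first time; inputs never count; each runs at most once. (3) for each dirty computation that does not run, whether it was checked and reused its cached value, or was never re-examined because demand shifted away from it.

Dirty set: n1, n3, n9, n11.
Run set: n1, n3 (2 run).
Re-examined without running (cache reused): n9, n11.
The important point: at n9 every value read last time is unchanged, so the dirty flag clears without a run.

Initial pass — values computed on the first demand:
  n1 = min2(6, -1) = -1
  n3 = min2(-1, 6) = -1
  n7 = absv(-1) = 1
  n9 = sub(1, -1) = 2
  n11 = neg(2) = -2

Second demand — change propagation:
  n1: re-runs because x3 6->0; new result -1 (unchanged).
  n3: re-runs because x3 6->0; new result -1 (unchanged).
  n9: re-examined; everything it read last time is the same (n7 unchanged, n3 unchanged) — cache 2 kept, no run.
  n11: re-examined; everything it read last time is the same (n9 unchanged) — cache -2 kept, no run.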